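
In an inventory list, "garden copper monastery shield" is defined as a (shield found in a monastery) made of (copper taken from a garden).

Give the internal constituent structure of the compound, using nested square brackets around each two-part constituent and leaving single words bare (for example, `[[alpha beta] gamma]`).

Whole compound: head "shield" (specifically "monastery shield"), modifier "garden copper".
Inside "garden copper": head "copper", modifier "garden".
Inside "monastery shield": head "shield", modifier "monastery".
Putting it together: [[garden copper] [monastery shield]].

[[garden copper] [monastery shield]]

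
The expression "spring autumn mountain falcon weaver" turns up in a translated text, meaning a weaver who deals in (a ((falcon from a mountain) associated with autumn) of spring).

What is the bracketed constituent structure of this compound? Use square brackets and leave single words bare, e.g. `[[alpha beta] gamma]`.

The outermost head in the paraphrase is "weaver", modified by "spring autumn mountain falcon".
"spring autumn mountain falcon" → head "falcon" (specifically "autumn mountain falcon"), modifier "spring".
"autumn mountain falcon" → head "falcon" (specifically "mountain falcon"), modifier "autumn".
"mountain falcon" → head "falcon", modifier "mountain".
So the structure is [[spring [autumn [mountain falcon]]] weaver].

[[spring [autumn [mountain falcon]]] weaver]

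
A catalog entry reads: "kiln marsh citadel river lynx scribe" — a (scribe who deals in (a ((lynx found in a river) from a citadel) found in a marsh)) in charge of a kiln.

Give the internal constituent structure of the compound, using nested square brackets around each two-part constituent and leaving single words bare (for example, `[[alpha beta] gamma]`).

Overall it is a kind of scribe (specifically "marsh citadel river lynx scribe"); the modifier is "kiln".
Within "marsh citadel river lynx scribe", the head is "scribe" and the modifier is "marsh citadel river lynx".
Within "marsh citadel river lynx", the head is "lynx" (specifically "citadel river lynx") and the modifier is "marsh".
Within "citadel river lynx", the head is "lynx" (specifically "river lynx") and the modifier is "citadel".
Within "river lynx", the head is "lynx" and the modifier is "river".
So the structure is [kiln [[marsh [citadel [river lynx]]] scribe]].

[kiln [[marsh [citadel [river lynx]]] scribe]]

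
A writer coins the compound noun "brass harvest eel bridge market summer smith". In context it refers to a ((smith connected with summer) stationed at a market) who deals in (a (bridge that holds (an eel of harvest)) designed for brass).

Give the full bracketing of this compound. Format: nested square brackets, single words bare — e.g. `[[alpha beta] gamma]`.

[[brass [[harvest eel] bridge]] [market [summer smith]]]

At the top level: head "smith" (specifically "market summer smith"); modifier "brass harvest eel bridge".
Within "brass harvest eel bridge", the head is "bridge" (specifically "harvest eel bridge") and the modifier is "brass".
Within "harvest eel bridge", the head is "bridge" and the modifier is "harvest eel".
Within "harvest eel", the head is "eel" and the modifier is "harvest".
Within "market summer smith", the head is "smith" (specifically "summer smith") and the modifier is "market".
Within "summer smith", the head is "smith" and the modifier is "summer".
So the structure is [[brass [[harvest eel] bridge]] [market [summer smith]]].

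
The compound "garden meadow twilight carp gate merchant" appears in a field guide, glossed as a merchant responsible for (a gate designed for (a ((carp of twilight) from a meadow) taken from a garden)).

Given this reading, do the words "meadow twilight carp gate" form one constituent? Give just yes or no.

no

The top-level split is [garden meadow twilight carp gate] [merchant]; the full structure is [[[garden [meadow [twilight carp]]] gate] merchant].
"meadow twilight carp gate" straddles a constituent boundary, so it is not a single unit.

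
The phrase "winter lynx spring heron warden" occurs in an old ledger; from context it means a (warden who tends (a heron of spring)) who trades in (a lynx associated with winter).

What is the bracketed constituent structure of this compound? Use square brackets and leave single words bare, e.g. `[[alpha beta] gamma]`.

[[winter lynx] [[spring heron] warden]]

Whole compound: head "warden" (specifically "spring heron warden"), modifier "winter lynx".
Inside "winter lynx": head "lynx", modifier "winter".
Inside "spring heron warden": head "warden", modifier "spring heron".
Inside "spring heron": head "heron", modifier "spring".
Assembled: [[winter lynx] [[spring heron] warden]].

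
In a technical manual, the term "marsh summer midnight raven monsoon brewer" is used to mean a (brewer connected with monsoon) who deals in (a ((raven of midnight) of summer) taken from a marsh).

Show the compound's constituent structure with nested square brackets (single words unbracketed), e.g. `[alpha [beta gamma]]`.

Whole compound: head "brewer" (specifically "monsoon brewer"), modifier "marsh summer midnight raven".
Inside "marsh summer midnight raven": head "raven" (specifically "summer midnight raven"), modifier "marsh".
Inside "summer midnight raven": head "raven" (specifically "midnight raven"), modifier "summer".
Inside "midnight raven": head "raven", modifier "midnight".
Inside "monsoon brewer": head "brewer", modifier "monsoon".
Putting it together: [[marsh [summer [midnight raven]]] [monsoon brewer]].

[[marsh [summer [midnight raven]]] [monsoon brewer]]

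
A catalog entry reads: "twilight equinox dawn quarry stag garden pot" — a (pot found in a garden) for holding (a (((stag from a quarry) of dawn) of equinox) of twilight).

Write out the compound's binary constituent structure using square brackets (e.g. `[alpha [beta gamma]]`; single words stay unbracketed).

Whole compound: head "pot" (specifically "garden pot"), modifier "twilight equinox dawn quarry stag".
Within "twilight equinox dawn quarry stag", the head is "stag" (specifically "equinox dawn quarry stag") and the modifier is "twilight".
Within "equinox dawn quarry stag", the head is "stag" (specifically "dawn quarry stag") and the modifier is "equinox".
Within "dawn quarry stag", the head is "stag" (specifically "quarry stag") and the modifier is "dawn".
Within "quarry stag", the head is "stag" and the modifier is "quarry".
Within "garden pot", the head is "pot" and the modifier is "garden".
So the structure is [[twilight [equinox [dawn [quarry stag]]]] [garden pot]].

[[twilight [equinox [dawn [quarry stag]]]] [garden pot]]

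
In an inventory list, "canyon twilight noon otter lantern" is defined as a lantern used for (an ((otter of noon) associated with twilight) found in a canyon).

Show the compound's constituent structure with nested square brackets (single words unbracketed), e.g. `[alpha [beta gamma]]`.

Overall it is a kind of lantern; the modifier is "canyon twilight noon otter".
"canyon twilight noon otter" → head "otter" (specifically "twilight noon otter"), modifier "canyon".
"twilight noon otter" → head "otter" (specifically "noon otter"), modifier "twilight".
"noon otter" → head "otter", modifier "noon".
So the structure is [[canyon [twilight [noon otter]]] lantern].

[[canyon [twilight [noon otter]]] lantern]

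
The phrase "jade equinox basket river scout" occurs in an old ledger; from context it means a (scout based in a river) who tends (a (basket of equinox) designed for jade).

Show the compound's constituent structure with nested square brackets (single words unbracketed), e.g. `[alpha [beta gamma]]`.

Overall it is a kind of scout (specifically "river scout"); the modifier is "jade equinox basket".
Inside "jade equinox basket": head "basket" (specifically "equinox basket"), modifier "jade".
Inside "equinox basket": head "basket", modifier "equinox".
Inside "river scout": head "scout", modifier "river".
So the structure is [[jade [equinox basket]] [river scout]].

[[jade [equinox basket]] [river scout]]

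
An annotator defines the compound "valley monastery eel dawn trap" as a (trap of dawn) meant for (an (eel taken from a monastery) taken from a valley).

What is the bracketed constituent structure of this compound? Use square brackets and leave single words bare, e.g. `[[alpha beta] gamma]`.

[[valley [monastery eel]] [dawn trap]]

Whole compound: head "trap" (specifically "dawn trap"), modifier "valley monastery eel".
"valley monastery eel" → head "eel" (specifically "monastery eel"), modifier "valley".
"monastery eel" → head "eel", modifier "monastery".
"dawn trap" → head "trap", modifier "dawn".
Putting it together: [[valley [monastery eel]] [dawn trap]].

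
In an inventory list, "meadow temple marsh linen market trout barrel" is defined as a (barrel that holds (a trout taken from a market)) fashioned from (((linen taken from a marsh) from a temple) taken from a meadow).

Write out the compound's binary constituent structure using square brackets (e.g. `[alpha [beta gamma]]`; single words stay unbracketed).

The outermost head in the paraphrase is "barrel" (specifically "market trout barrel"), modified by "meadow temple marsh linen".
"meadow temple marsh linen" → head "linen" (specifically "temple marsh linen"), modifier "meadow".
"temple marsh linen" → head "linen" (specifically "marsh linen"), modifier "temple".
"marsh linen" → head "linen", modifier "marsh".
"market trout barrel" → head "barrel", modifier "market trout".
"market trout" → head "trout", modifier "market".
Assembled: [[meadow [temple [marsh linen]]] [[market trout] barrel]].

[[meadow [temple [marsh linen]]] [[market trout] barrel]]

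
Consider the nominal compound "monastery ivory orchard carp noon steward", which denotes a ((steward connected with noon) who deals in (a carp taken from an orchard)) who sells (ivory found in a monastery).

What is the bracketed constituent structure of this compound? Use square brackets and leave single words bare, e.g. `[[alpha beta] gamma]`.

Whole compound: head "steward" (specifically "orchard carp noon steward"), modifier "monastery ivory".
Within "monastery ivory", the head is "ivory" and the modifier is "monastery".
Within "orchard carp noon steward", the head is "steward" (specifically "noon steward") and the modifier is "orchard carp".
Within "orchard carp", the head is "carp" and the modifier is "orchard".
Within "noon steward", the head is "steward" and the modifier is "noon".
Assembled: [[monastery ivory] [[orchard carp] [noon steward]]].

[[monastery ivory] [[orchard carp] [noon steward]]]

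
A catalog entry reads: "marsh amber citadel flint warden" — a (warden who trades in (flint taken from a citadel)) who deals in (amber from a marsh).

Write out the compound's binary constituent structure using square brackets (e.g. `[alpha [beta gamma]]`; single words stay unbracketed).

[[marsh amber] [[citadel flint] warden]]

Whole compound: head "warden" (specifically "citadel flint warden"), modifier "marsh amber".
Within "marsh amber", the head is "amber" and the modifier is "marsh".
Within "citadel flint warden", the head is "warden" and the modifier is "citadel flint".
Within "citadel flint", the head is "flint" and the modifier is "citadel".
Putting it together: [[marsh amber] [[citadel flint] warden]].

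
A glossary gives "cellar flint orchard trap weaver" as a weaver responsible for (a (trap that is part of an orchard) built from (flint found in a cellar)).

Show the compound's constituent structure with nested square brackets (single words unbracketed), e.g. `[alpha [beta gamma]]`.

[[[cellar flint] [orchard trap]] weaver]

Overall it is a kind of weaver; the modifier is "cellar flint orchard trap".
Inside "cellar flint orchard trap": head "trap" (specifically "orchard trap"), modifier "cellar flint".
Inside "cellar flint": head "flint", modifier "cellar".
Inside "orchard trap": head "trap", modifier "orchard".
Putting it together: [[[cellar flint] [orchard trap]] weaver].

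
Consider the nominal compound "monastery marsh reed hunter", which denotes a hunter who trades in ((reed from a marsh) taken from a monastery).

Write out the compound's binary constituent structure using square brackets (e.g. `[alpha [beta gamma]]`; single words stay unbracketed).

[[monastery [marsh reed]] hunter]

Overall it is a kind of hunter; the modifier is "monastery marsh reed".
Inside "monastery marsh reed": head "reed" (specifically "marsh reed"), modifier "monastery".
Inside "marsh reed": head "reed", modifier "marsh".
Putting it together: [[monastery [marsh reed]] hunter].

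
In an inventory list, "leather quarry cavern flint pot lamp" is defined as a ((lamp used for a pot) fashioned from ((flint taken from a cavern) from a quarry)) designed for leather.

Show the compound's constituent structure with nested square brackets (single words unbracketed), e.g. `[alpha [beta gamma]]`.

[leather [[quarry [cavern flint]] [pot lamp]]]

At the top level: head "lamp" (specifically "quarry cavern flint pot lamp"); modifier "leather".
Within "quarry cavern flint pot lamp", the head is "lamp" (specifically "pot lamp") and the modifier is "quarry cavern flint".
Within "quarry cavern flint", the head is "flint" (specifically "cavern flint") and the modifier is "quarry".
Within "cavern flint", the head is "flint" and the modifier is "cavern".
Within "pot lamp", the head is "lamp" and the modifier is "pot".
So the structure is [leather [[quarry [cavern flint]] [pot lamp]]].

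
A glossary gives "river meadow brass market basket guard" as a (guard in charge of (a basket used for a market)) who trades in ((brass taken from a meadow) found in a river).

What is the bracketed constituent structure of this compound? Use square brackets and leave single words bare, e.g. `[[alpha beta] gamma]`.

[[river [meadow brass]] [[market basket] guard]]

The outermost head in the paraphrase is "guard" (specifically "market basket guard"), modified by "river meadow brass".
Inside "river meadow brass": head "brass" (specifically "meadow brass"), modifier "river".
Inside "meadow brass": head "brass", modifier "meadow".
Inside "market basket guard": head "guard", modifier "market basket".
Inside "market basket": head "basket", modifier "market".
Assembled: [[river [meadow brass]] [[market basket] guard]].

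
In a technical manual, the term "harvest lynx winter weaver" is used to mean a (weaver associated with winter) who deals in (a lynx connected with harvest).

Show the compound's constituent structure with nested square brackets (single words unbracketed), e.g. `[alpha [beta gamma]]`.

[[harvest lynx] [winter weaver]]

At the top level: head "weaver" (specifically "winter weaver"); modifier "harvest lynx".
"harvest lynx" → head "lynx", modifier "harvest".
"winter weaver" → head "weaver", modifier "winter".
So the structure is [[harvest lynx] [winter weaver]].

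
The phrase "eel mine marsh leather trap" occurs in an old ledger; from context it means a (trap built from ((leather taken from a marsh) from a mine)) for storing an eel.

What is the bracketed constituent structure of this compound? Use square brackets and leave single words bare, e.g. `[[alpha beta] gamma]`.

Whole compound: head "trap" (specifically "mine marsh leather trap"), modifier "eel".
Inside "mine marsh leather trap": head "trap", modifier "mine marsh leather".
Inside "mine marsh leather": head "leather" (specifically "marsh leather"), modifier "mine".
Inside "marsh leather": head "leather", modifier "marsh".
Putting it together: [eel [[mine [marsh leather]] trap]].

[eel [[mine [marsh leather]] trap]]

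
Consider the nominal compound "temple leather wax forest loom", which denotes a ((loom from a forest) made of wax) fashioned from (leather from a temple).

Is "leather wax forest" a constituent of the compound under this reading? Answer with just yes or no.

no

The top-level split is [temple leather] [wax forest loom]; the full structure is [[temple leather] [wax [forest loom]]].
"leather wax forest" straddles a constituent boundary, so it is not a single unit.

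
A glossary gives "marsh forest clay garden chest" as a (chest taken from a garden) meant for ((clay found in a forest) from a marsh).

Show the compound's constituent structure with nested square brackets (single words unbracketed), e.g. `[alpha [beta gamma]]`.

[[marsh [forest clay]] [garden chest]]

Whole compound: head "chest" (specifically "garden chest"), modifier "marsh forest clay".
Inside "marsh forest clay": head "clay" (specifically "forest clay"), modifier "marsh".
Inside "forest clay": head "clay", modifier "forest".
Inside "garden chest": head "chest", modifier "garden".
So the structure is [[marsh [forest clay]] [garden chest]].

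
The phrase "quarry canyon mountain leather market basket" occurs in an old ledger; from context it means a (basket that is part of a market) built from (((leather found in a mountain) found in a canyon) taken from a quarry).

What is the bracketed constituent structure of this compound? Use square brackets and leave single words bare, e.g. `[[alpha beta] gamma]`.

The outermost head in the paraphrase is "basket" (specifically "market basket"), modified by "quarry canyon mountain leather".
Inside "quarry canyon mountain leather": head "leather" (specifically "canyon mountain leather"), modifier "quarry".
Inside "canyon mountain leather": head "leather" (specifically "mountain leather"), modifier "canyon".
Inside "mountain leather": head "leather", modifier "mountain".
Inside "market basket": head "basket", modifier "market".
Putting it together: [[quarry [canyon [mountain leather]]] [market basket]].

[[quarry [canyon [mountain leather]]] [market basket]]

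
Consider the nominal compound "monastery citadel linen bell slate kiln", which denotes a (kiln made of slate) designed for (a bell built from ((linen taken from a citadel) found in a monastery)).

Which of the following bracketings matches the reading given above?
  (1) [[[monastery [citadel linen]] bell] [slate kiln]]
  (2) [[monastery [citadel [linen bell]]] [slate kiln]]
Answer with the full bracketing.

[[[monastery [citadel linen]] bell] [slate kiln]]

The paraphrase's head is the "kiln" part ("slate kiln"); its modifier is "monastery citadel linen bell".
That top-level split, carried through the inner groups, gives [[[monastery [citadel linen]] bell] [slate kiln]].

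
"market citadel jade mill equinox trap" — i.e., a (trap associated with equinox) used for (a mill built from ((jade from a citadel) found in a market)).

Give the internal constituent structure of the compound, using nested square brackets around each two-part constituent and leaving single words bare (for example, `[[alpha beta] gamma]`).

The outermost head in the paraphrase is "trap" (specifically "equinox trap"), modified by "market citadel jade mill".
Within "market citadel jade mill", the head is "mill" and the modifier is "market citadel jade".
Within "market citadel jade", the head is "jade" (specifically "citadel jade") and the modifier is "market".
Within "citadel jade", the head is "jade" and the modifier is "citadel".
Within "equinox trap", the head is "trap" and the modifier is "equinox".
So the structure is [[[market [citadel jade]] mill] [equinox trap]].

[[[market [citadel jade]] mill] [equinox trap]]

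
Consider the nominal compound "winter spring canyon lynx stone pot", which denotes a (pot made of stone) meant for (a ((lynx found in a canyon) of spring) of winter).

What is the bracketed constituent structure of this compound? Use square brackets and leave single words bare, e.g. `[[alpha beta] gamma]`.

[[winter [spring [canyon lynx]]] [stone pot]]

Whole compound: head "pot" (specifically "stone pot"), modifier "winter spring canyon lynx".
Within "winter spring canyon lynx", the head is "lynx" (specifically "spring canyon lynx") and the modifier is "winter".
Within "spring canyon lynx", the head is "lynx" (specifically "canyon lynx") and the modifier is "spring".
Within "canyon lynx", the head is "lynx" and the modifier is "canyon".
Within "stone pot", the head is "pot" and the modifier is "stone".
Putting it together: [[winter [spring [canyon lynx]]] [stone pot]].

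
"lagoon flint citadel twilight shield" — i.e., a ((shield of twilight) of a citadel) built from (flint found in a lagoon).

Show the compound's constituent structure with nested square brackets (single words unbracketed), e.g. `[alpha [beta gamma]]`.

Whole compound: head "shield" (specifically "citadel twilight shield"), modifier "lagoon flint".
Inside "lagoon flint": head "flint", modifier "lagoon".
Inside "citadel twilight shield": head "shield" (specifically "twilight shield"), modifier "citadel".
Inside "twilight shield": head "shield", modifier "twilight".
Assembled: [[lagoon flint] [citadel [twilight shield]]].

[[lagoon flint] [citadel [twilight shield]]]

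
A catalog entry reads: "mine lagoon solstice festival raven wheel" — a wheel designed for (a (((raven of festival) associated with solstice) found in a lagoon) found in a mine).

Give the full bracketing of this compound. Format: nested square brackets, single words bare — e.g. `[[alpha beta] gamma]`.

[[mine [lagoon [solstice [festival raven]]]] wheel]

Whole compound: head "wheel", modifier "mine lagoon solstice festival raven".
Within "mine lagoon solstice festival raven", the head is "raven" (specifically "lagoon solstice festival raven") and the modifier is "mine".
Within "lagoon solstice festival raven", the head is "raven" (specifically "solstice festival raven") and the modifier is "lagoon".
Within "solstice festival raven", the head is "raven" (specifically "festival raven") and the modifier is "solstice".
Within "festival raven", the head is "raven" and the modifier is "festival".
Assembled: [[mine [lagoon [solstice [festival raven]]]] wheel].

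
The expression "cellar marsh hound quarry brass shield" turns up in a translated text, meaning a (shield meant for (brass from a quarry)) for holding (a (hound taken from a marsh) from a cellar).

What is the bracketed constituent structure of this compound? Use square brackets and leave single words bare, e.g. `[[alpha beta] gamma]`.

[[cellar [marsh hound]] [[quarry brass] shield]]

The outermost head in the paraphrase is "shield" (specifically "quarry brass shield"), modified by "cellar marsh hound".
"cellar marsh hound" → head "hound" (specifically "marsh hound"), modifier "cellar".
"marsh hound" → head "hound", modifier "marsh".
"quarry brass shield" → head "shield", modifier "quarry brass".
"quarry brass" → head "brass", modifier "quarry".
Assembled: [[cellar [marsh hound]] [[quarry brass] shield]].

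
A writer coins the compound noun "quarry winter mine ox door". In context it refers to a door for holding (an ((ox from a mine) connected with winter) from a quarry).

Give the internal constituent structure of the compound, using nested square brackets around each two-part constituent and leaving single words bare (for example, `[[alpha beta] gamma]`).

The outermost head in the paraphrase is "door", modified by "quarry winter mine ox".
Within "quarry winter mine ox", the head is "ox" (specifically "winter mine ox") and the modifier is "quarry".
Within "winter mine ox", the head is "ox" (specifically "mine ox") and the modifier is "winter".
Within "mine ox", the head is "ox" and the modifier is "mine".
Assembled: [[quarry [winter [mine ox]]] door].

[[quarry [winter [mine ox]]] door]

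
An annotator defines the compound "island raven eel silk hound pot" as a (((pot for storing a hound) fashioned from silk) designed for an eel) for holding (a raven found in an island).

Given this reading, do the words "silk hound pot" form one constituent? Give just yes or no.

yes

The paraphrase groups the words so that "silk hound pot" is one unit: it corresponds to a single parenthesized sub-phrase.
The full structure is [[island raven] [eel [silk [hound pot]]]], in which [silk hound pot] is a constituent.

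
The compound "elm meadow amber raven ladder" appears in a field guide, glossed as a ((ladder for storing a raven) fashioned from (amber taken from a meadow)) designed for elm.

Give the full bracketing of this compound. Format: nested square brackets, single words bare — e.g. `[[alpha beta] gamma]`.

At the top level: head "ladder" (specifically "meadow amber raven ladder"); modifier "elm".
"meadow amber raven ladder" → head "ladder" (specifically "raven ladder"), modifier "meadow amber".
"meadow amber" → head "amber", modifier "meadow".
"raven ladder" → head "ladder", modifier "raven".
Putting it together: [elm [[meadow amber] [raven ladder]]].

[elm [[meadow amber] [raven ladder]]]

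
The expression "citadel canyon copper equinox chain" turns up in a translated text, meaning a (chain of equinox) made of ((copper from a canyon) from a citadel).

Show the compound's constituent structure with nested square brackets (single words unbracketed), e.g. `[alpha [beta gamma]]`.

The outermost head in the paraphrase is "chain" (specifically "equinox chain"), modified by "citadel canyon copper".
Inside "citadel canyon copper": head "copper" (specifically "canyon copper"), modifier "citadel".
Inside "canyon copper": head "copper", modifier "canyon".
Inside "equinox chain": head "chain", modifier "equinox".
Putting it together: [[citadel [canyon copper]] [equinox chain]].

[[citadel [canyon copper]] [equinox chain]]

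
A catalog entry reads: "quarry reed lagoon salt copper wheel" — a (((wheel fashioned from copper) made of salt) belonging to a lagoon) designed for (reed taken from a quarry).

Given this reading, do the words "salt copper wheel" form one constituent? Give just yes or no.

yes

The paraphrase groups the words so that "salt copper wheel" is one unit: it corresponds to a single parenthesized sub-phrase.
The full structure is [[quarry reed] [lagoon [salt [copper wheel]]]], in which [salt copper wheel] is a constituent.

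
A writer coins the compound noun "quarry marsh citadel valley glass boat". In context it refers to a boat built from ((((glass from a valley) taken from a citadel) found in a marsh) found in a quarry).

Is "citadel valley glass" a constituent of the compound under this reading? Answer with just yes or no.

The paraphrase groups the words so that "citadel valley glass" is one unit: it corresponds to a single parenthesized sub-phrase.
The full structure is [[quarry [marsh [citadel [valley glass]]]] boat], in which [citadel valley glass] is a constituent.

yes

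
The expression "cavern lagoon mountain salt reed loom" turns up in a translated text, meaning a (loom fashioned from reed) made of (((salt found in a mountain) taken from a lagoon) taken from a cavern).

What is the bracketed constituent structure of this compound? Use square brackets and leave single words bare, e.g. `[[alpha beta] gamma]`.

[[cavern [lagoon [mountain salt]]] [reed loom]]

Whole compound: head "loom" (specifically "reed loom"), modifier "cavern lagoon mountain salt".
Inside "cavern lagoon mountain salt": head "salt" (specifically "lagoon mountain salt"), modifier "cavern".
Inside "lagoon mountain salt": head "salt" (specifically "mountain salt"), modifier "lagoon".
Inside "mountain salt": head "salt", modifier "mountain".
Inside "reed loom": head "loom", modifier "reed".
Assembled: [[cavern [lagoon [mountain salt]]] [reed loom]].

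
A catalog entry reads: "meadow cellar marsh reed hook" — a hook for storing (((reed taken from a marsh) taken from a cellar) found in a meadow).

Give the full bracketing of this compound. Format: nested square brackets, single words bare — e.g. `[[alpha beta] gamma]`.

[[meadow [cellar [marsh reed]]] hook]

Overall it is a kind of hook; the modifier is "meadow cellar marsh reed".
Inside "meadow cellar marsh reed": head "reed" (specifically "cellar marsh reed"), modifier "meadow".
Inside "cellar marsh reed": head "reed" (specifically "marsh reed"), modifier "cellar".
Inside "marsh reed": head "reed", modifier "marsh".
So the structure is [[meadow [cellar [marsh reed]]] hook].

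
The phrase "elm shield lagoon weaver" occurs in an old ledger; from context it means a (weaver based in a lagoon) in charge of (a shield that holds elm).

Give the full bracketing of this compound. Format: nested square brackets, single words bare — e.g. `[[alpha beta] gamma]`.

The outermost head in the paraphrase is "weaver" (specifically "lagoon weaver"), modified by "elm shield".
Inside "elm shield": head "shield", modifier "elm".
Inside "lagoon weaver": head "weaver", modifier "lagoon".
Assembled: [[elm shield] [lagoon weaver]].

[[elm shield] [lagoon weaver]]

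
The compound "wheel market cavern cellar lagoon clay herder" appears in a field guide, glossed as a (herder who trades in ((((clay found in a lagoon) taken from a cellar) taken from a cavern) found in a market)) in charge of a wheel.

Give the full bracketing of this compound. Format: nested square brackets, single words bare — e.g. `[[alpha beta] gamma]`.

The outermost head in the paraphrase is "herder" (specifically "market cavern cellar lagoon clay herder"), modified by "wheel".
Inside "market cavern cellar lagoon clay herder": head "herder", modifier "market cavern cellar lagoon clay".
Inside "market cavern cellar lagoon clay": head "clay" (specifically "cavern cellar lagoon clay"), modifier "market".
Inside "cavern cellar lagoon clay": head "clay" (specifically "cellar lagoon clay"), modifier "cavern".
Inside "cellar lagoon clay": head "clay" (specifically "lagoon clay"), modifier "cellar".
Inside "lagoon clay": head "clay", modifier "lagoon".
Putting it together: [wheel [[market [cavern [cellar [lagoon clay]]]] herder]].

[wheel [[market [cavern [cellar [lagoon clay]]]] herder]]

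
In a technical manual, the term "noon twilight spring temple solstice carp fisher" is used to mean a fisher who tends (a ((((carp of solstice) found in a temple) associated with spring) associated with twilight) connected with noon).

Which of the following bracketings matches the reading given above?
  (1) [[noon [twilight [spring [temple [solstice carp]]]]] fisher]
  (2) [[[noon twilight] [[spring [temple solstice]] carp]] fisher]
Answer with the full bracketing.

The paraphrase's head is the "fisher" part ("fisher"); its modifier is "noon twilight spring temple solstice carp".
That top-level split, carried through the inner groups, gives [[noon [twilight [spring [temple [solstice carp]]]]] fisher].

[[noon [twilight [spring [temple [solstice carp]]]]] fisher]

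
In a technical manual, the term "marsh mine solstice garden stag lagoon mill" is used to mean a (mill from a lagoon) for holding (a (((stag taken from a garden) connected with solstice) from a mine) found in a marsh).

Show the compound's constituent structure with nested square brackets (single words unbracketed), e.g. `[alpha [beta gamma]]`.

[[marsh [mine [solstice [garden stag]]]] [lagoon mill]]

Whole compound: head "mill" (specifically "lagoon mill"), modifier "marsh mine solstice garden stag".
Inside "marsh mine solstice garden stag": head "stag" (specifically "mine solstice garden stag"), modifier "marsh".
Inside "mine solstice garden stag": head "stag" (specifically "solstice garden stag"), modifier "mine".
Inside "solstice garden stag": head "stag" (specifically "garden stag"), modifier "solstice".
Inside "garden stag": head "stag", modifier "garden".
Inside "lagoon mill": head "mill", modifier "lagoon".
So the structure is [[marsh [mine [solstice [garden stag]]]] [lagoon mill]].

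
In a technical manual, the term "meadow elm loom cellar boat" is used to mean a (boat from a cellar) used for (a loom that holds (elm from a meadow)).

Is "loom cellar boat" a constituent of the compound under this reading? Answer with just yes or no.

The top-level split is [meadow elm loom] [cellar boat]; the full structure is [[[meadow elm] loom] [cellar boat]].
"loom cellar boat" straddles a constituent boundary, so it is not a single unit.

no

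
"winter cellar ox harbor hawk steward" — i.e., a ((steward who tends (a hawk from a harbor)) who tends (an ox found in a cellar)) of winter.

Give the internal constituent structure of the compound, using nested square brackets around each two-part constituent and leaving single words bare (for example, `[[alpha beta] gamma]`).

[winter [[cellar ox] [[harbor hawk] steward]]]

At the top level: head "steward" (specifically "cellar ox harbor hawk steward"); modifier "winter".
"cellar ox harbor hawk steward" → head "steward" (specifically "harbor hawk steward"), modifier "cellar ox".
"cellar ox" → head "ox", modifier "cellar".
"harbor hawk steward" → head "steward", modifier "harbor hawk".
"harbor hawk" → head "hawk", modifier "harbor".
Assembled: [winter [[cellar ox] [[harbor hawk] steward]]].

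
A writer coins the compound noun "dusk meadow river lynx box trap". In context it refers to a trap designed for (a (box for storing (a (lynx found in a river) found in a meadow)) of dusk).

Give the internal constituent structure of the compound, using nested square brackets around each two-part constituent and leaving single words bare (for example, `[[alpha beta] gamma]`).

Whole compound: head "trap", modifier "dusk meadow river lynx box".
"dusk meadow river lynx box" → head "box" (specifically "meadow river lynx box"), modifier "dusk".
"meadow river lynx box" → head "box", modifier "meadow river lynx".
"meadow river lynx" → head "lynx" (specifically "river lynx"), modifier "meadow".
"river lynx" → head "lynx", modifier "river".
Assembled: [[dusk [[meadow [river lynx]] box]] trap].

[[dusk [[meadow [river lynx]] box]] trap]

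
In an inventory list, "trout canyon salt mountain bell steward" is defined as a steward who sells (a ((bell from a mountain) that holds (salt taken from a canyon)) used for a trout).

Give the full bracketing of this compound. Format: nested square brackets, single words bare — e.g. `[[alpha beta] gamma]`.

Whole compound: head "steward", modifier "trout canyon salt mountain bell".
Inside "trout canyon salt mountain bell": head "bell" (specifically "canyon salt mountain bell"), modifier "trout".
Inside "canyon salt mountain bell": head "bell" (specifically "mountain bell"), modifier "canyon salt".
Inside "canyon salt": head "salt", modifier "canyon".
Inside "mountain bell": head "bell", modifier "mountain".
Assembled: [[trout [[canyon salt] [mountain bell]]] steward].

[[trout [[canyon salt] [mountain bell]]] steward]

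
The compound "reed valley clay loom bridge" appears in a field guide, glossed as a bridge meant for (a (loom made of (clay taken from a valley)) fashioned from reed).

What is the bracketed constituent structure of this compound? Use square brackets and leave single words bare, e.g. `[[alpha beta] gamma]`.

At the top level: head "bridge"; modifier "reed valley clay loom".
Inside "reed valley clay loom": head "loom" (specifically "valley clay loom"), modifier "reed".
Inside "valley clay loom": head "loom", modifier "valley clay".
Inside "valley clay": head "clay", modifier "valley".
So the structure is [[reed [[valley clay] loom]] bridge].

[[reed [[valley clay] loom]] bridge]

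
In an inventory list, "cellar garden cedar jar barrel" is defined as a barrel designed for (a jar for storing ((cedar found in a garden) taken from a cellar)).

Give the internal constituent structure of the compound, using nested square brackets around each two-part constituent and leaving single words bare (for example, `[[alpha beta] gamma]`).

At the top level: head "barrel"; modifier "cellar garden cedar jar".
Within "cellar garden cedar jar", the head is "jar" and the modifier is "cellar garden cedar".
Within "cellar garden cedar", the head is "cedar" (specifically "garden cedar") and the modifier is "cellar".
Within "garden cedar", the head is "cedar" and the modifier is "garden".
Assembled: [[[cellar [garden cedar]] jar] barrel].

[[[cellar [garden cedar]] jar] barrel]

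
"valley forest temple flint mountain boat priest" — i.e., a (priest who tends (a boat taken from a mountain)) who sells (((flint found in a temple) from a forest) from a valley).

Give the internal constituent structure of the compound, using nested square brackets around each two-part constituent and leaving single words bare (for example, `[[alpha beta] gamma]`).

[[valley [forest [temple flint]]] [[mountain boat] priest]]

At the top level: head "priest" (specifically "mountain boat priest"); modifier "valley forest temple flint".
Inside "valley forest temple flint": head "flint" (specifically "forest temple flint"), modifier "valley".
Inside "forest temple flint": head "flint" (specifically "temple flint"), modifier "forest".
Inside "temple flint": head "flint", modifier "temple".
Inside "mountain boat priest": head "priest", modifier "mountain boat".
Inside "mountain boat": head "boat", modifier "mountain".
Putting it together: [[valley [forest [temple flint]]] [[mountain boat] priest]].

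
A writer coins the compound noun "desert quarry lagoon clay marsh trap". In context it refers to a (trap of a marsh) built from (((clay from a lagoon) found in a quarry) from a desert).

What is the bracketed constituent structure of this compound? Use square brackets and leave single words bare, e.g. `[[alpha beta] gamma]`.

[[desert [quarry [lagoon clay]]] [marsh trap]]

Overall it is a kind of trap (specifically "marsh trap"); the modifier is "desert quarry lagoon clay".
Inside "desert quarry lagoon clay": head "clay" (specifically "quarry lagoon clay"), modifier "desert".
Inside "quarry lagoon clay": head "clay" (specifically "lagoon clay"), modifier "quarry".
Inside "lagoon clay": head "clay", modifier "lagoon".
Inside "marsh trap": head "trap", modifier "marsh".
Putting it together: [[desert [quarry [lagoon clay]]] [marsh trap]].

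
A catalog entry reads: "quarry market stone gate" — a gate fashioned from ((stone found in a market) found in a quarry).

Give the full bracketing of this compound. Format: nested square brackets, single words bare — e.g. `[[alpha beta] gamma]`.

At the top level: head "gate"; modifier "quarry market stone".
Inside "quarry market stone": head "stone" (specifically "market stone"), modifier "quarry".
Inside "market stone": head "stone", modifier "market".
So the structure is [[quarry [market stone]] gate].

[[quarry [market stone]] gate]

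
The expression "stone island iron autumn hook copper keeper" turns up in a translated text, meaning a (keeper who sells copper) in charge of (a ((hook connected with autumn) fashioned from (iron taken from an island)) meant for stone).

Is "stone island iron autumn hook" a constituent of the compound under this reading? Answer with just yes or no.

yes

The paraphrase groups the words so that "stone island iron autumn hook" is one unit: it corresponds to a single parenthesized sub-phrase.
The full structure is [[stone [[island iron] [autumn hook]]] [copper keeper]], in which [stone island iron autumn hook] is a constituent.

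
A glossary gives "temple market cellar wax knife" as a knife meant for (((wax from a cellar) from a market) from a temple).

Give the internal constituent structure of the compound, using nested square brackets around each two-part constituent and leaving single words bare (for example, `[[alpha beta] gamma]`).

[[temple [market [cellar wax]]] knife]

Overall it is a kind of knife; the modifier is "temple market cellar wax".
Within "temple market cellar wax", the head is "wax" (specifically "market cellar wax") and the modifier is "temple".
Within "market cellar wax", the head is "wax" (specifically "cellar wax") and the modifier is "market".
Within "cellar wax", the head is "wax" and the modifier is "cellar".
Putting it together: [[temple [market [cellar wax]]] knife].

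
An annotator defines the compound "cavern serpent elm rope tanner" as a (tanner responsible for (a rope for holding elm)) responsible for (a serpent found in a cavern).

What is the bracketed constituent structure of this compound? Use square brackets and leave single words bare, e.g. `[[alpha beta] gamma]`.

Whole compound: head "tanner" (specifically "elm rope tanner"), modifier "cavern serpent".
"cavern serpent" → head "serpent", modifier "cavern".
"elm rope tanner" → head "tanner", modifier "elm rope".
"elm rope" → head "rope", modifier "elm".
Assembled: [[cavern serpent] [[elm rope] tanner]].

[[cavern serpent] [[elm rope] tanner]]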